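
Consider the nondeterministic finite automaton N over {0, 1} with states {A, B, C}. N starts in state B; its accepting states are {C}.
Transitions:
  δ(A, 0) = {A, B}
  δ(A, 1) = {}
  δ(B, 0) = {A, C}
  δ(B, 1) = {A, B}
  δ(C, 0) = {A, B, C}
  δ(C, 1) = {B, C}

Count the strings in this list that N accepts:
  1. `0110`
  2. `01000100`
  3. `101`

`0110`: accepted
`01000100`: accepted
`101`: accepted

3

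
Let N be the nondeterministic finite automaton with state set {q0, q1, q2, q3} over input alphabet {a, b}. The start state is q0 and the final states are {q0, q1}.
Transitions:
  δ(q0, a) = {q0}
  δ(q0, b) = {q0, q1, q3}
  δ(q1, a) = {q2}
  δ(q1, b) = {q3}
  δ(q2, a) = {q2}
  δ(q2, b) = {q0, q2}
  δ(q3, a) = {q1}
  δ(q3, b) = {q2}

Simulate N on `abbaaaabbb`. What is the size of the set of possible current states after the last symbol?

4

Start: {q0}
read a: {q0}
read b: {q0, q1, q3}
read b: {q0, q1, q2, q3}
read a: {q0, q1, q2}
read a: {q0, q2}
read a: {q0, q2}
read a: {q0, q2}
read b: {q0, q1, q2, q3}
read b: {q0, q1, q2, q3}
read b: {q0, q1, q2, q3}
Final reachable set {q0, q1, q2, q3} has 4 states.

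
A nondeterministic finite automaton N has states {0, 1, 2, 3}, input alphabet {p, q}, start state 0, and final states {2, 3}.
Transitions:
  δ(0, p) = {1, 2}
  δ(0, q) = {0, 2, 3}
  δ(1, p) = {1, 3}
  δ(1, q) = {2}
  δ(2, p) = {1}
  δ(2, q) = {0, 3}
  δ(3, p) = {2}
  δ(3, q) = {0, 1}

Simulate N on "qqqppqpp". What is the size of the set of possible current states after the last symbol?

3

Start: {0}
read q: {0, 2, 3}
read q: {0, 1, 2, 3}
read q: {0, 1, 2, 3}
read p: {1, 2, 3}
read p: {1, 2, 3}
read q: {0, 1, 2, 3}
read p: {1, 2, 3}
read p: {1, 2, 3}
Final reachable set {1, 2, 3} has 3 states.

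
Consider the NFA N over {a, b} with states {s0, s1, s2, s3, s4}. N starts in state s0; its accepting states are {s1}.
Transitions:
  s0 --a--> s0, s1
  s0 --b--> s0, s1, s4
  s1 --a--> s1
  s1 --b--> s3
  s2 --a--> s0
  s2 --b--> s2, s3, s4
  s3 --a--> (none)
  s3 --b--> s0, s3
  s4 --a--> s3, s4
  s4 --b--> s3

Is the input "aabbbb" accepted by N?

accepted

Start: {s0}
read a: {s0, s1}
read a: {s0, s1}
read b: {s0, s1, s3, s4}
read b: {s0, s1, s3, s4}
read b: {s0, s1, s3, s4}
read b: {s0, s1, s3, s4}
Reachable ∩ accepting = {s1} — nonempty.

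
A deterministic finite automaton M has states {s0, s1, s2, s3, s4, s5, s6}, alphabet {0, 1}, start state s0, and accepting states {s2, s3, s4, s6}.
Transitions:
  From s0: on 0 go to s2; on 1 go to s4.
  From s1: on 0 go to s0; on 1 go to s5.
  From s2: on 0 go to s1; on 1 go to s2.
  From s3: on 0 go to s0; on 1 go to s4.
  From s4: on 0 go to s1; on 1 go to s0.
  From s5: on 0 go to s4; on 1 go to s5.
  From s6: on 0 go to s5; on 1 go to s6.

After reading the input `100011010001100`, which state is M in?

s1

s0 --1--> s4
s4 --0--> s1
s1 --0--> s0
s0 --0--> s2
s2 --1--> s2
s2 --1--> s2
s2 --0--> s1
s1 --1--> s5
s5 --0--> s4
s4 --0--> s1
s1 --0--> s0
s0 --1--> s4
s4 --1--> s0
s0 --0--> s2
s2 --0--> s1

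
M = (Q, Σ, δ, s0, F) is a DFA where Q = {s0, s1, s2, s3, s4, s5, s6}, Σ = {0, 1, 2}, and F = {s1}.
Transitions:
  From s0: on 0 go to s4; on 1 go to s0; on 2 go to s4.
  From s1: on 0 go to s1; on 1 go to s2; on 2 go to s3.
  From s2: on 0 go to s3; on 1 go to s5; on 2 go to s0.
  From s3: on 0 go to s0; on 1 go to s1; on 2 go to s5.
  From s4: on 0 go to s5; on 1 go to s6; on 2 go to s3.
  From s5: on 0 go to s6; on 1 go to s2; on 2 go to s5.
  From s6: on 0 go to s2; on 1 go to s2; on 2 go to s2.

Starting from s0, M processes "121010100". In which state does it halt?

s0

s0 --1--> s0
s0 --2--> s4
s4 --1--> s6
s6 --0--> s2
s2 --1--> s5
s5 --0--> s6
s6 --1--> s2
s2 --0--> s3
s3 --0--> s0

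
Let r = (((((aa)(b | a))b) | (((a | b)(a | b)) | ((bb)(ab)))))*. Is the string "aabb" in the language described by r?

Split into 2 pieces aa · bb; each matches ((((aa)(b|a))b)|(((a|b)(a|b))|((bb)(ab)))).

yes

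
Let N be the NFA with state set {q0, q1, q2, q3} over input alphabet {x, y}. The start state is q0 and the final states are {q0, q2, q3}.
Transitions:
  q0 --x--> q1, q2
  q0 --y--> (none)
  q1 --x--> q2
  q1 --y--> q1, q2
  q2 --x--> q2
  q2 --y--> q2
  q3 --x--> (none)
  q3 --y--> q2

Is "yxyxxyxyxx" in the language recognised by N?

Start: {q0}
read y: {}
The reachable set is empty and stays empty for the remaining 9 symbols.
Reachable ∩ accepting = {} — empty.

rejected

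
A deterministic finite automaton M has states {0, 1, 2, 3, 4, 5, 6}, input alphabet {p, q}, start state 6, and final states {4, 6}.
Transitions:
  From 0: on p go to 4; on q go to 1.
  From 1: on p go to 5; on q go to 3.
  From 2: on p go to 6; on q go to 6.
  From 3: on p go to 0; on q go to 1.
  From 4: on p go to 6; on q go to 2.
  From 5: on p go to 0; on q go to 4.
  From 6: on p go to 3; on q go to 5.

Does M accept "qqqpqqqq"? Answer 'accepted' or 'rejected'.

accepted

6 --q--> 5
5 --q--> 4
4 --q--> 2
2 --p--> 6
6 --q--> 5
5 --q--> 4
4 --q--> 2
2 --q--> 6
End in state 6, which is an accepting state.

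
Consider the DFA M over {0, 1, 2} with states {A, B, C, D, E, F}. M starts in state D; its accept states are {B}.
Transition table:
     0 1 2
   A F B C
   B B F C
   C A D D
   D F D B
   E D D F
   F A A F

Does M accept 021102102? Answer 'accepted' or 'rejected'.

rejected

D --0--> F
F --2--> F
F --1--> A
A --1--> B
B --0--> B
B --2--> C
C --1--> D
D --0--> F
F --2--> F
End in state F, which is not an accepting state.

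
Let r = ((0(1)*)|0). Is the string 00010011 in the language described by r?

Neither (0(1)*) nor 0 matches 00010011.

no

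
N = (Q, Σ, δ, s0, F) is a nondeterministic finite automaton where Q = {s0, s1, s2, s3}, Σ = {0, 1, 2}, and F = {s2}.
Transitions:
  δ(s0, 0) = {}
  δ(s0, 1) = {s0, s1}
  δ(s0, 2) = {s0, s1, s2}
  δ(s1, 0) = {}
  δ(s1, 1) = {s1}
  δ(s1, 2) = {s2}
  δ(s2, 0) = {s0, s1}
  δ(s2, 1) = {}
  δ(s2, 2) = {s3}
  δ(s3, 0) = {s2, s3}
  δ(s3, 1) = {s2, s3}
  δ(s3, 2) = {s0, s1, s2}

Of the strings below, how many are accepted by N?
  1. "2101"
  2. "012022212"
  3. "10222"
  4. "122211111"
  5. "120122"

"2101": rejected
"012022212": rejected
"10222": rejected
"122211111": accepted
"120122": accepted

2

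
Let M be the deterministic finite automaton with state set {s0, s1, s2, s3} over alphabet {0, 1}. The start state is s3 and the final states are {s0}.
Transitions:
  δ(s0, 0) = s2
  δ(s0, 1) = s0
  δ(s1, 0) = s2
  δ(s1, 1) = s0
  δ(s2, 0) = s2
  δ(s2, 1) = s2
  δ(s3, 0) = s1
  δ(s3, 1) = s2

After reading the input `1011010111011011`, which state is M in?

s2

s3 --1--> s2
s2 --0--> s2
s2 --1--> s2
s2 --1--> s2
s2 --0--> s2
s2 --1--> s2
s2 --0--> s2
s2 --1--> s2
s2 --1--> s2
s2 --1--> s2
s2 --0--> s2
s2 --1--> s2
s2 --1--> s2
s2 --0--> s2
s2 --1--> s2
s2 --1--> s2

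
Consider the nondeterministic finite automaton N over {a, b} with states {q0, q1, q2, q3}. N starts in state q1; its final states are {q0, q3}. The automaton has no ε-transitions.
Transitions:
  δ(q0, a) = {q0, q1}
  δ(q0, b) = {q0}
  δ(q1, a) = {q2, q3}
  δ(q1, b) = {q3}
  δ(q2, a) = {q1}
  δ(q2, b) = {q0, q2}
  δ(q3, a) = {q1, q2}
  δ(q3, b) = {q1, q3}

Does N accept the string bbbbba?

accepted

Start: {q1}
read b: {q3}
read b: {q1, q3}
read b: {q1, q3}
read b: {q1, q3}
read b: {q1, q3}
read a: {q1, q2, q3}
Reachable ∩ accepting = {q3} — nonempty.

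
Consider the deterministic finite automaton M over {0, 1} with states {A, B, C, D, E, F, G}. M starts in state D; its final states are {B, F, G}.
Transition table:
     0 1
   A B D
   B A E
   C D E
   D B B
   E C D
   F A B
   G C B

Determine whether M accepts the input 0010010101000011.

D --0--> B
B --0--> A
A --1--> D
D --0--> B
B --0--> A
A --1--> D
D --0--> B
B --1--> E
E --0--> C
C --1--> E
E --0--> C
C --0--> D
D --0--> B
B --0--> A
A --1--> D
D --1--> B
End in state B, which is an accepting state.

accepted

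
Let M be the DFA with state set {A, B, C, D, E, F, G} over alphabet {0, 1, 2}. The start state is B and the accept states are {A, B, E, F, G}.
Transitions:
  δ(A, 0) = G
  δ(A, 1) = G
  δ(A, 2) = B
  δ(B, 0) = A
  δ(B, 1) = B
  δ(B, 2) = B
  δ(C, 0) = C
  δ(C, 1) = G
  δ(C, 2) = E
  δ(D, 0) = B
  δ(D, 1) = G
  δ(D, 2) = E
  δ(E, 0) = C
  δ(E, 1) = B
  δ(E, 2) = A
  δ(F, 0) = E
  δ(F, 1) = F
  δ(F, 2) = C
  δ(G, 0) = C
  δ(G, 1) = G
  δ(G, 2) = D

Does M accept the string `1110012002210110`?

rejected

B --1--> B
B --1--> B
B --1--> B
B --0--> A
A --0--> G
G --1--> G
G --2--> D
D --0--> B
B --0--> A
A --2--> B
B --2--> B
B --1--> B
B --0--> A
A --1--> G
G --1--> G
G --0--> C
End in state C, which is not an accepting state.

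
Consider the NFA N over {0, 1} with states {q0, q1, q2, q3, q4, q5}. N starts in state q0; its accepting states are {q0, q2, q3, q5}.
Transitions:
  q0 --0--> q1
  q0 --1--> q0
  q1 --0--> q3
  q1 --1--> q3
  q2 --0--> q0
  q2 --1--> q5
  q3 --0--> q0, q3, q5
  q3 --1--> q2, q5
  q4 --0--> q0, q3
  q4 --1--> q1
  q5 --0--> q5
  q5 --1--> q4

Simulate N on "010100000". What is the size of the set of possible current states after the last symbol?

Start: {q0}
read 0: {q1}
read 1: {q3}
read 0: {q0, q3, q5}
read 1: {q0, q2, q4, q5}
read 0: {q0, q1, q3, q5}
read 0: {q0, q1, q3, q5}
read 0: {q0, q1, q3, q5}
read 0: {q0, q1, q3, q5}
read 0: {q0, q1, q3, q5}
Final reachable set {q0, q1, q3, q5} has 4 states.

4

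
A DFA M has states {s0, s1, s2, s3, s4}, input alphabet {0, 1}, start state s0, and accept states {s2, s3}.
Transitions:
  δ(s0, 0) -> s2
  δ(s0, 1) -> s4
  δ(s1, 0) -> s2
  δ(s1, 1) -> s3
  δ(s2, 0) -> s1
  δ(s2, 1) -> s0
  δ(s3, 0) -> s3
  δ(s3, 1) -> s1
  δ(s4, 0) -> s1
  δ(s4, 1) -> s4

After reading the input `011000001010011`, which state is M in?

s0 --0--> s2
s2 --1--> s0
s0 --1--> s4
s4 --0--> s1
s1 --0--> s2
s2 --0--> s1
s1 --0--> s2
s2 --0--> s1
s1 --1--> s3
s3 --0--> s3
s3 --1--> s1
s1 --0--> s2
s2 --0--> s1
s1 --1--> s3
s3 --1--> s1

s1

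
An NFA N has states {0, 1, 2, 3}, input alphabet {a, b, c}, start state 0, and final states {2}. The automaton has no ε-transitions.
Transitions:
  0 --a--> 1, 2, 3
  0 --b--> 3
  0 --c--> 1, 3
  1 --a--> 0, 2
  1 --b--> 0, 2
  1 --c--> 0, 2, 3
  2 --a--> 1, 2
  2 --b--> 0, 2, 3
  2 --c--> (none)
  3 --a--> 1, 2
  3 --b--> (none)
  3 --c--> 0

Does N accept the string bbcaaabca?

Start: {0}
read b: {3}
read b: {}
The reachable set is empty and stays empty for the remaining 7 symbols.
Reachable ∩ accepting = {} — empty.

rejected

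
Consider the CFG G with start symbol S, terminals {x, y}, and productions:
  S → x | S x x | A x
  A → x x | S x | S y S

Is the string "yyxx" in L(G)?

no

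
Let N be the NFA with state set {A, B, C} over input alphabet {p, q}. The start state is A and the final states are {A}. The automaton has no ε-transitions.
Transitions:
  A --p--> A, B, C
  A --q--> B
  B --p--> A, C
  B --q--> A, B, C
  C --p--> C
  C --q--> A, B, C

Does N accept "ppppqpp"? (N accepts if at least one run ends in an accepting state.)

accepted

Start: {A}
read p: {A, B, C}
read p: {A, B, C}
read p: {A, B, C}
read p: {A, B, C}
read q: {A, B, C}
read p: {A, B, C}
read p: {A, B, C}
Reachable ∩ accepting = {A} — nonempty.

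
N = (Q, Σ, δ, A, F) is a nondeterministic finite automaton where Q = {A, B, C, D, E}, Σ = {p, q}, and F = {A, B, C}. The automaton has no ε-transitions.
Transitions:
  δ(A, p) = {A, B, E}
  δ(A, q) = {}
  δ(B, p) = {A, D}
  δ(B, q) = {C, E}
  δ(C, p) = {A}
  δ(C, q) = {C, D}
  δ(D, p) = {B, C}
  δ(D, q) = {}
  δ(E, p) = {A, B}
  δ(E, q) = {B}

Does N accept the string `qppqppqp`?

Start: {A}
read q: {}
The reachable set is empty and stays empty for the remaining 7 symbols.
Reachable ∩ accepting = {} — empty.

rejected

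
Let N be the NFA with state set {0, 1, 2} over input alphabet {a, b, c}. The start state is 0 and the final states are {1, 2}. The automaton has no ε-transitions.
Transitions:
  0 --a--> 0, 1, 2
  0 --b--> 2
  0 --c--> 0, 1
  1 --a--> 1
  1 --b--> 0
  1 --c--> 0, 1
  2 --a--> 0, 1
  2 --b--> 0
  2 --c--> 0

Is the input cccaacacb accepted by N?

Start: {0}
read c: {0, 1}
read c: {0, 1}
read c: {0, 1}
read a: {0, 1, 2}
read a: {0, 1, 2}
read c: {0, 1}
read a: {0, 1, 2}
read c: {0, 1}
read b: {0, 2}
Reachable ∩ accepting = {2} — nonempty.

accepted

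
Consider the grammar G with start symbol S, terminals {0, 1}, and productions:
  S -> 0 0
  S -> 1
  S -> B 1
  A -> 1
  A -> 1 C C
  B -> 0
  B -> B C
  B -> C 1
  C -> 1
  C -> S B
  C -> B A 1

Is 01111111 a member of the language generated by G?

yes

S ⇒ B1 ⇒ BC1 ⇒ BCC1 ⇒ BCCC1 ⇒ C1CCC1 ⇒ BA11CCC1 ⇒ 0A11CCC1 ⇒ 0111CCC1 ⇒ 01111CC1 ⇒ 011111C1 ⇒ 01111111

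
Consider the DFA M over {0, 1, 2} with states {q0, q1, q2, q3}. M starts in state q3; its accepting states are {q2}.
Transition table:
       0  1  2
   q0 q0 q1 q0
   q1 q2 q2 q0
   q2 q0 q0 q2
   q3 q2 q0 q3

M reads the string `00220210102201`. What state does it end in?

q1

q3 --0--> q2
q2 --0--> q0
q0 --2--> q0
q0 --2--> q0
q0 --0--> q0
q0 --2--> q0
q0 --1--> q1
q1 --0--> q2
q2 --1--> q0
q0 --0--> q0
q0 --2--> q0
q0 --2--> q0
q0 --0--> q0
q0 --1--> q1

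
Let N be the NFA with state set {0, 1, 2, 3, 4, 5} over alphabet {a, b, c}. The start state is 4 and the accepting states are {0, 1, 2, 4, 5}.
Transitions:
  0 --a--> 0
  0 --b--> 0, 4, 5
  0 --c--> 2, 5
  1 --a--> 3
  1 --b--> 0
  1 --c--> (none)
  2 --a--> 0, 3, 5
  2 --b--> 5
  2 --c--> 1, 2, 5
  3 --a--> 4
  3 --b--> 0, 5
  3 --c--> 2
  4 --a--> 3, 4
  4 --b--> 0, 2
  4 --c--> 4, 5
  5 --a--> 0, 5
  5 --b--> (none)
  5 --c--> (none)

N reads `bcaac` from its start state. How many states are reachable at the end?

3

Start: {4}
read b: {0, 2}
read c: {1, 2, 5}
read a: {0, 3, 5}
read a: {0, 4, 5}
read c: {2, 4, 5}
Final reachable set {2, 4, 5} has 3 states.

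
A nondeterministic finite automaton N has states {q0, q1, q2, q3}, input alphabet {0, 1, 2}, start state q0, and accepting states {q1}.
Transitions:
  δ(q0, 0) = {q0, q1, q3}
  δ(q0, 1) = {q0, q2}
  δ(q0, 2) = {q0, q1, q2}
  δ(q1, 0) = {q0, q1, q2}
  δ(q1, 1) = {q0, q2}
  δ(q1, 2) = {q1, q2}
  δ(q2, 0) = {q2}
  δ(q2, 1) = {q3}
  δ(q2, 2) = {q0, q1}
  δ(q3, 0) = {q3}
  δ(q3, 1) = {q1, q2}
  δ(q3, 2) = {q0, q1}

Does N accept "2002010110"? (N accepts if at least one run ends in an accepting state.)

accepted

Start: {q0}
read 2: {q0, q1, q2}
read 0: {q0, q1, q2, q3}
read 0: {q0, q1, q2, q3}
read 2: {q0, q1, q2}
read 0: {q0, q1, q2, q3}
read 1: {q0, q1, q2, q3}
read 0: {q0, q1, q2, q3}
read 1: {q0, q1, q2, q3}
read 1: {q0, q1, q2, q3}
read 0: {q0, q1, q2, q3}
Reachable ∩ accepting = {q1} — nonempty.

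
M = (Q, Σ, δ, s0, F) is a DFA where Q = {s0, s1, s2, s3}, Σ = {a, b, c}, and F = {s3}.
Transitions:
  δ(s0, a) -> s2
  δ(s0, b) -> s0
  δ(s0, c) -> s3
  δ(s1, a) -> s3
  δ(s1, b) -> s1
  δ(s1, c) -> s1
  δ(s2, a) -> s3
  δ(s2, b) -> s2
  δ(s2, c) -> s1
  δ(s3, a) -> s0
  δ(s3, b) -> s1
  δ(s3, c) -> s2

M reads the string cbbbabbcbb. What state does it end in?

s0 --c--> s3
s3 --b--> s1
s1 --b--> s1
s1 --b--> s1
s1 --a--> s3
s3 --b--> s1
s1 --b--> s1
s1 --c--> s1
s1 --b--> s1
s1 --b--> s1

s1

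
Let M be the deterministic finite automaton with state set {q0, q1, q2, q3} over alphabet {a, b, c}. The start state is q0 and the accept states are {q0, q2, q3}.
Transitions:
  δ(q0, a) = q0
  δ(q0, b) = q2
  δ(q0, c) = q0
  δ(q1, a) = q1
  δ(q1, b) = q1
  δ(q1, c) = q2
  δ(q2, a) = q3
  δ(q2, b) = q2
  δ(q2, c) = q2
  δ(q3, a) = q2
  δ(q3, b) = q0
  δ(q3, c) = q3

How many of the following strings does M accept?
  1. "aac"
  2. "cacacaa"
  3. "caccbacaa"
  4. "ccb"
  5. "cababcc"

5

"aac": accepted
"cacacaa": accepted
"caccbacaa": accepted
"ccb": accepted
"cababcc": accepted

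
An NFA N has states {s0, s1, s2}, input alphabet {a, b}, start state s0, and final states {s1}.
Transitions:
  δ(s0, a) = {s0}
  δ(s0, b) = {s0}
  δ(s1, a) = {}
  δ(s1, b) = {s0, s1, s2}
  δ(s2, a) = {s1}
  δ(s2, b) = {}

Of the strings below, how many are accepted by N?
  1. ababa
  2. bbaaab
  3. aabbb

0

ababa: rejected
bbaaab: rejected
aabbb: rejected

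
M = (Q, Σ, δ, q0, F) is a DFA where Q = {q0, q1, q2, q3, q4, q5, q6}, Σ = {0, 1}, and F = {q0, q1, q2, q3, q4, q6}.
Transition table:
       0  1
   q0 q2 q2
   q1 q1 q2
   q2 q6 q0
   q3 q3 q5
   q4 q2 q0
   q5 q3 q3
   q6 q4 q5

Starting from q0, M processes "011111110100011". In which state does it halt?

q2

q0 --0--> q2
q2 --1--> q0
q0 --1--> q2
q2 --1--> q0
q0 --1--> q2
q2 --1--> q0
q0 --1--> q2
q2 --1--> q0
q0 --0--> q2
q2 --1--> q0
q0 --0--> q2
q2 --0--> q6
q6 --0--> q4
q4 --1--> q0
q0 --1--> q2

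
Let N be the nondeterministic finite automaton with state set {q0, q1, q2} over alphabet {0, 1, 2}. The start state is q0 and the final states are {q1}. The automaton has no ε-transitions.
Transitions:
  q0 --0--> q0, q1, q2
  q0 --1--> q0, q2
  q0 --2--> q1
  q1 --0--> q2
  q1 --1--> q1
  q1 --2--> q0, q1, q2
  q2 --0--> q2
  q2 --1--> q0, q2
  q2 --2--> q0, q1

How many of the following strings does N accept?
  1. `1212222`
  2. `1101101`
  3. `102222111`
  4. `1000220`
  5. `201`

4

`1212222`: accepted
`1101101`: accepted
`102222111`: accepted
`1000220`: accepted
`201`: rejected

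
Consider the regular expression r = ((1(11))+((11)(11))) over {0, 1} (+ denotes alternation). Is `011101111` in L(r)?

Neither (1(11)) nor ((11)(11)) matches 011101111.

no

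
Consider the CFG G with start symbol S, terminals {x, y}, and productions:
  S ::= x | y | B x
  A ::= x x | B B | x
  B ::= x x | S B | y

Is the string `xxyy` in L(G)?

no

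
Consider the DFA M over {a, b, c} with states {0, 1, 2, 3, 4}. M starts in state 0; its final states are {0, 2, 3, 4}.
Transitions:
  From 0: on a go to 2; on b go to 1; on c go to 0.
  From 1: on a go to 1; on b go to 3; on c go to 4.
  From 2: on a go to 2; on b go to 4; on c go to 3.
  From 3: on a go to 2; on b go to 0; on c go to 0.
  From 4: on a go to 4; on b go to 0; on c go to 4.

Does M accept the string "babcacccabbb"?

0 --b--> 1
1 --a--> 1
1 --b--> 3
3 --c--> 0
0 --a--> 2
2 --c--> 3
3 --c--> 0
0 --c--> 0
0 --a--> 2
2 --b--> 4
4 --b--> 0
0 --b--> 1
End in state 1, which is not an accepting state.

rejected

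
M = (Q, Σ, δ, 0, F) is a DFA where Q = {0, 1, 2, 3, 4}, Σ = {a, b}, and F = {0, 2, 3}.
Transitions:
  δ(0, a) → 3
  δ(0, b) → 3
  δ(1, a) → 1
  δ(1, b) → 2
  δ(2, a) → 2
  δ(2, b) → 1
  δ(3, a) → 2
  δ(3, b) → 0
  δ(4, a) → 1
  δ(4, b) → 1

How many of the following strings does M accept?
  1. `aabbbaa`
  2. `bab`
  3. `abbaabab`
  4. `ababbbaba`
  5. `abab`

`aabbbaa`: rejected
`bab`: rejected
`abbaabab`: accepted
`ababbbaba`: accepted
`abab`: accepted

3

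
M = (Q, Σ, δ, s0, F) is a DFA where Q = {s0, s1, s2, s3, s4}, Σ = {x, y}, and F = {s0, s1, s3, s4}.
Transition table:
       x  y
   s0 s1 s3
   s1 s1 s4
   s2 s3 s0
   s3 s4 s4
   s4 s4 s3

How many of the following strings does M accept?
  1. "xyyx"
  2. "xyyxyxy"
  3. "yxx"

3

"xyyx": accepted
"xyyxyxy": accepted
"yxx": accepted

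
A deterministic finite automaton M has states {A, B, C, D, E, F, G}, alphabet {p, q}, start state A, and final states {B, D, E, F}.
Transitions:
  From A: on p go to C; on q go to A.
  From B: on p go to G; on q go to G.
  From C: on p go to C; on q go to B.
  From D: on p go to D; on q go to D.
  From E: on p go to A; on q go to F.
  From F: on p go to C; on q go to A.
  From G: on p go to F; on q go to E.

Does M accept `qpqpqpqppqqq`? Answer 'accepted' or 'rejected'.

accepted

A --q--> A
A --p--> C
C --q--> B
B --p--> G
G --q--> E
E --p--> A
A --q--> A
A --p--> C
C --p--> C
C --q--> B
B --q--> G
G --q--> E
End in state E, which is an accepting state.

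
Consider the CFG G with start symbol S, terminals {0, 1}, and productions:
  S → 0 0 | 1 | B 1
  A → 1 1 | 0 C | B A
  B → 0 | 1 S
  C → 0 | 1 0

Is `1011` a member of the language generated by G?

yes

S ⇒ B1 ⇒ 1S1 ⇒ 1B11 ⇒ 1011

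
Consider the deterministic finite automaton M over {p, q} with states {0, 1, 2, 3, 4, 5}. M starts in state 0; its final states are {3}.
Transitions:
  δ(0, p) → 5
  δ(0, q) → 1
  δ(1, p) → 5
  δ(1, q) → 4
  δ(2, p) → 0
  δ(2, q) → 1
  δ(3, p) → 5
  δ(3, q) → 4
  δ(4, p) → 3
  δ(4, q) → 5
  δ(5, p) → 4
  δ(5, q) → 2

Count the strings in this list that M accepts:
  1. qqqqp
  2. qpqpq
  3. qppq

qqqqp: rejected
qpqpq: rejected
qppq: rejected

0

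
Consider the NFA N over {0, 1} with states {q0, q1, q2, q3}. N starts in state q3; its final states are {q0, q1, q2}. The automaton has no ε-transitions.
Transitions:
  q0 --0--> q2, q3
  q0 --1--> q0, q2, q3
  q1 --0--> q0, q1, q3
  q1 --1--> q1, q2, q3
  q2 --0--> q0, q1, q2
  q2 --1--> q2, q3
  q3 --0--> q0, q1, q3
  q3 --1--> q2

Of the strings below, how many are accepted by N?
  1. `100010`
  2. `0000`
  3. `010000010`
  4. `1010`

4

`100010`: accepted
`0000`: accepted
`010000010`: accepted
`1010`: accepted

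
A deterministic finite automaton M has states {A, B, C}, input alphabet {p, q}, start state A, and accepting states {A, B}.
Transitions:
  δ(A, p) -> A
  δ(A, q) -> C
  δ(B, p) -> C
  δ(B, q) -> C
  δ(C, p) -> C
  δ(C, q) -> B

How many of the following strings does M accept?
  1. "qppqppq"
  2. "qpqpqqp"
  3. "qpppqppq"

"qppqppq": accepted
"qpqpqqp": rejected
"qpppqppq": accepted

2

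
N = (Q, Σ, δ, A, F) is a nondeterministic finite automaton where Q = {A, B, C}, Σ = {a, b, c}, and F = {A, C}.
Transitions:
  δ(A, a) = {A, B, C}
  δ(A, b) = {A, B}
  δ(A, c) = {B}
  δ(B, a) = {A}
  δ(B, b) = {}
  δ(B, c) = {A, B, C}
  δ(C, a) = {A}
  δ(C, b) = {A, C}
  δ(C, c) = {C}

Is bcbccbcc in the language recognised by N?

accepted

Start: {A}
read b: {A, B}
read c: {A, B, C}
read b: {A, B, C}
read c: {A, B, C}
read c: {A, B, C}
read b: {A, B, C}
read c: {A, B, C}
read c: {A, B, C}
Reachable ∩ accepting = {A, C} — nonempty.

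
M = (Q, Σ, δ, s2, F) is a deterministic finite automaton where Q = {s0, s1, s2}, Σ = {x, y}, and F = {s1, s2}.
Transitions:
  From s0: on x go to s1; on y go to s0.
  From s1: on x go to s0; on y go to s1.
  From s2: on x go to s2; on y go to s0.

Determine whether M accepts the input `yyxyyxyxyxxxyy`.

rejected

s2 --y--> s0
s0 --y--> s0
s0 --x--> s1
s1 --y--> s1
s1 --y--> s1
s1 --x--> s0
s0 --y--> s0
s0 --x--> s1
s1 --y--> s1
s1 --x--> s0
s0 --x--> s1
s1 --x--> s0
s0 --y--> s0
s0 --y--> s0
End in state s0, which is not an accepting state.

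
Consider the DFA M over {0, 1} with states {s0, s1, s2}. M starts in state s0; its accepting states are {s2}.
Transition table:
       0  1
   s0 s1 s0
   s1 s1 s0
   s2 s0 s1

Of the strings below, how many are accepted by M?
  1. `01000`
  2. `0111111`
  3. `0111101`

`01000`: rejected
`0111111`: rejected
`0111101`: rejected

0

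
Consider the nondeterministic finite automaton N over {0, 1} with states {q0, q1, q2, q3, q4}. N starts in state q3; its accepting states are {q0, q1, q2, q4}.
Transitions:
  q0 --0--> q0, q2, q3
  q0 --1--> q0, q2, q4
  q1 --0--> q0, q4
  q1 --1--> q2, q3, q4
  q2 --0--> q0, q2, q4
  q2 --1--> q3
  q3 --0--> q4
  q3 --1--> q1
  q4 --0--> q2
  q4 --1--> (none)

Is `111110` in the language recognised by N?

accepted

Start: {q3}
read 1: {q1}
read 1: {q2, q3, q4}
read 1: {q1, q3}
read 1: {q1, q2, q3, q4}
read 1: {q1, q2, q3, q4}
read 0: {q0, q2, q4}
Reachable ∩ accepting = {q0, q2, q4} — nonempty.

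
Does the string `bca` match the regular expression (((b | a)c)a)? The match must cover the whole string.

Split as bc·a: ((b|a)c) matches bc and a matches a.

yes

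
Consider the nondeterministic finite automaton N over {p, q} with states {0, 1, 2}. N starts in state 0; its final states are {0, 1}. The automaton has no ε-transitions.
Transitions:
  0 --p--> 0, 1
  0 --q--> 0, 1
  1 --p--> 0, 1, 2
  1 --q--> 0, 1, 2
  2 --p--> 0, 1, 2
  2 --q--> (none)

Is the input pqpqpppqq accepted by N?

Start: {0}
read p: {0, 1}
read q: {0, 1, 2}
read p: {0, 1, 2}
read q: {0, 1, 2}
read p: {0, 1, 2}
read p: {0, 1, 2}
read p: {0, 1, 2}
read q: {0, 1, 2}
read q: {0, 1, 2}
Reachable ∩ accepting = {0, 1} — nonempty.

accepted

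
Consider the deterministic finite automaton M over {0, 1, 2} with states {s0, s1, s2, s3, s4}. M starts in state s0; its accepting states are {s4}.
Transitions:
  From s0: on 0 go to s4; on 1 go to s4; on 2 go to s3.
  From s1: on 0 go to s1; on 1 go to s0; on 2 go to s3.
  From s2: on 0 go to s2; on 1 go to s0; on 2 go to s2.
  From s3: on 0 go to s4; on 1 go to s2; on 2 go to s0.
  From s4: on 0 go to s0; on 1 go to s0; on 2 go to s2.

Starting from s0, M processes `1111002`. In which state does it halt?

s3

s0 --1--> s4
s4 --1--> s0
s0 --1--> s4
s4 --1--> s0
s0 --0--> s4
s4 --0--> s0
s0 --2--> s3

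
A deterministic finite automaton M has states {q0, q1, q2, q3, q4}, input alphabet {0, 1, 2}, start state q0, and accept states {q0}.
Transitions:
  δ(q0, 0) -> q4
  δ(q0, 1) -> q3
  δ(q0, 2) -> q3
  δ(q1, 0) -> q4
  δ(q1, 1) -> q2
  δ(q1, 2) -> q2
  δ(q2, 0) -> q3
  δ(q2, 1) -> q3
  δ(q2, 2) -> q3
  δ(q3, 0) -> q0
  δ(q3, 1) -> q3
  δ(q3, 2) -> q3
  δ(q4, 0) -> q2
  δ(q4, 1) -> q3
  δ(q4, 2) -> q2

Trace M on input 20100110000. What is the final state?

q3

q0 --2--> q3
q3 --0--> q0
q0 --1--> q3
q3 --0--> q0
q0 --0--> q4
q4 --1--> q3
q3 --1--> q3
q3 --0--> q0
q0 --0--> q4
q4 --0--> q2
q2 --0--> q3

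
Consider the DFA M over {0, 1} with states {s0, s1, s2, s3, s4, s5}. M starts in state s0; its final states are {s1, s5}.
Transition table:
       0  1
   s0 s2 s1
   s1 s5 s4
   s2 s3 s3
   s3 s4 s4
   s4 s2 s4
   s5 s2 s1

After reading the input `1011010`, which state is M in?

s4

s0 --1--> s1
s1 --0--> s5
s5 --1--> s1
s1 --1--> s4
s4 --0--> s2
s2 --1--> s3
s3 --0--> s4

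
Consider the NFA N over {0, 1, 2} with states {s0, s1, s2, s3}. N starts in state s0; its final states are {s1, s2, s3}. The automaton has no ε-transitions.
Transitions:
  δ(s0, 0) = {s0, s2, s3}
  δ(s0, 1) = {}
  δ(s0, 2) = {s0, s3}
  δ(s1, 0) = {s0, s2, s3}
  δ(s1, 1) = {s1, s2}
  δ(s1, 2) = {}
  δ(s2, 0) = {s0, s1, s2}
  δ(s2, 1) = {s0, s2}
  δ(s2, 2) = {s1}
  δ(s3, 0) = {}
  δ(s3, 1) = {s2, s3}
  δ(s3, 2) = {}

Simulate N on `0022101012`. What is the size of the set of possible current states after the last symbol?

Start: {s0}
read 0: {s0, s2, s3}
read 0: {s0, s1, s2, s3}
read 2: {s0, s1, s3}
read 2: {s0, s3}
read 1: {s2, s3}
read 0: {s0, s1, s2}
read 1: {s0, s1, s2}
read 0: {s0, s1, s2, s3}
read 1: {s0, s1, s2, s3}
read 2: {s0, s1, s3}
Final reachable set {s0, s1, s3} has 3 states.

3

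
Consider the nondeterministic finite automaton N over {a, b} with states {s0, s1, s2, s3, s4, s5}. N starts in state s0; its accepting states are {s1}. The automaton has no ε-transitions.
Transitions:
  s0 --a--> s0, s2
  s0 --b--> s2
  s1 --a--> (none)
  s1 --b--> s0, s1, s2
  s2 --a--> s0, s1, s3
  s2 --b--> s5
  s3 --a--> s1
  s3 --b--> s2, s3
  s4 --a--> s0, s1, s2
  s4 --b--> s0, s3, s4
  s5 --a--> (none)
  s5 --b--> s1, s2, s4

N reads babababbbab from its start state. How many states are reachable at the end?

5

Start: {s0}
read b: {s2}
read a: {s0, s1, s3}
read b: {s0, s1, s2, s3}
read a: {s0, s1, s2, s3}
read b: {s0, s1, s2, s3, s5}
read a: {s0, s1, s2, s3}
read b: {s0, s1, s2, s3, s5}
read b: {s0, s1, s2, s3, s4, s5}
read b: {s0, s1, s2, s3, s4, s5}
read a: {s0, s1, s2, s3}
read b: {s0, s1, s2, s3, s5}
Final reachable set {s0, s1, s2, s3, s5} has 5 states.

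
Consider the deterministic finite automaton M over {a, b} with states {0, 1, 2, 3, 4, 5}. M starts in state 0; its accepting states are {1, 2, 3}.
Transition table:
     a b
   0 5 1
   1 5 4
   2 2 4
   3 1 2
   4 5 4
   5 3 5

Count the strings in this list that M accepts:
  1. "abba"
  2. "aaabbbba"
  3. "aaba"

2

"abba": accepted
"aaabbbba": rejected
"aaba": accepted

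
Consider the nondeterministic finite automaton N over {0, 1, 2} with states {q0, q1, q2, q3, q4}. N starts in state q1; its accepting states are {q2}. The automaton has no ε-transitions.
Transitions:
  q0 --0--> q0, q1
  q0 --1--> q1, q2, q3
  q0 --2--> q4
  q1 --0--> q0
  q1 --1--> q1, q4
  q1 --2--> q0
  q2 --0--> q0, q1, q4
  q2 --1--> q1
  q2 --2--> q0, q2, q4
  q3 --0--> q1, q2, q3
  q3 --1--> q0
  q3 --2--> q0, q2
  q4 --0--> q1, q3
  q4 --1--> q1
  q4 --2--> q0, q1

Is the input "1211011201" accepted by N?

Start: {q1}
read 1: {q1, q4}
read 2: {q0, q1}
read 1: {q1, q2, q3, q4}
read 1: {q0, q1, q4}
read 0: {q0, q1, q3}
read 1: {q0, q1, q2, q3, q4}
read 1: {q0, q1, q2, q3, q4}
read 2: {q0, q1, q2, q4}
read 0: {q0, q1, q3, q4}
read 1: {q0, q1, q2, q3, q4}
Reachable ∩ accepting = {q2} — nonempty.

accepted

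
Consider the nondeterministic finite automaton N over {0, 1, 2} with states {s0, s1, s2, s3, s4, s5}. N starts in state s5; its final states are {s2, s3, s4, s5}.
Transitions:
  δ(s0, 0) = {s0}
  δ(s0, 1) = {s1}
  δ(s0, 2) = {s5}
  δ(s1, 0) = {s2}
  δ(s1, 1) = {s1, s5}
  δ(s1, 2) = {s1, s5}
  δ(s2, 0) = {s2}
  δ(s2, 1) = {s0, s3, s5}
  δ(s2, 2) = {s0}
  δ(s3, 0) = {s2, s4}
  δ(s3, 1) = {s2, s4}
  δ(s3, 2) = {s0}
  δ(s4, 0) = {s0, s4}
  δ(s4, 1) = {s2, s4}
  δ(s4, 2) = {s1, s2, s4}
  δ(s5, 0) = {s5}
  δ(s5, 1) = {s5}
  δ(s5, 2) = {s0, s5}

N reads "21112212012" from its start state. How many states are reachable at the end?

3

Start: {s5}
read 2: {s0, s5}
read 1: {s1, s5}
read 1: {s1, s5}
read 1: {s1, s5}
read 2: {s0, s1, s5}
read 2: {s0, s1, s5}
read 1: {s1, s5}
read 2: {s0, s1, s5}
read 0: {s0, s2, s5}
read 1: {s0, s1, s3, s5}
read 2: {s0, s1, s5}
Final reachable set {s0, s1, s5} has 3 states.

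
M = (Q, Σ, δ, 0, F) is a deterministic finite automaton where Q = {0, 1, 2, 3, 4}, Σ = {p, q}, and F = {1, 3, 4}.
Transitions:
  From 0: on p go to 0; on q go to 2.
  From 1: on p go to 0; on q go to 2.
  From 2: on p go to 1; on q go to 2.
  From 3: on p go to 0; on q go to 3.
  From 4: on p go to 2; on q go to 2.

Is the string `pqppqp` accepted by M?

0 --p--> 0
0 --q--> 2
2 --p--> 1
1 --p--> 0
0 --q--> 2
2 --p--> 1
End in state 1, which is an accepting state.

accepted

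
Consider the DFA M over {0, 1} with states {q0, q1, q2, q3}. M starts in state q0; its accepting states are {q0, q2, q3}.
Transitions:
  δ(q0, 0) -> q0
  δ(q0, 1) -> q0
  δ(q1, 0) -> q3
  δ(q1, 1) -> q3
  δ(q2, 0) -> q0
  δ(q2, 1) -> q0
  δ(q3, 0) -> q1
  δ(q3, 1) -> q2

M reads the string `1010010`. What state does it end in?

q0

q0 --1--> q0
q0 --0--> q0
q0 --1--> q0
q0 --0--> q0
q0 --0--> q0
q0 --1--> q0
q0 --0--> q0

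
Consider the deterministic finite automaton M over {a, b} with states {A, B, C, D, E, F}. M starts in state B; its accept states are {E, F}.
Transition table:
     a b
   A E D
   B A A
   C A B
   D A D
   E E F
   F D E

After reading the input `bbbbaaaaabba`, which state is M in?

E

B --b--> A
A --b--> D
D --b--> D
D --b--> D
D --a--> A
A --a--> E
E --a--> E
E --a--> E
E --a--> E
E --b--> F
F --b--> E
E --a--> E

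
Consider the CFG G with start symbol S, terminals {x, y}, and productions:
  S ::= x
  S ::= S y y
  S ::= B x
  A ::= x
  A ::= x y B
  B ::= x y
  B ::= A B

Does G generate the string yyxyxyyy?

no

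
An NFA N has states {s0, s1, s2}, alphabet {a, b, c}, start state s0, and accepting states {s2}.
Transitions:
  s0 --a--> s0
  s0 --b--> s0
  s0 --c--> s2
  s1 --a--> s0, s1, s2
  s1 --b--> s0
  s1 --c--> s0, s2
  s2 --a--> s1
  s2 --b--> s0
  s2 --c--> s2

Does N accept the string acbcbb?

Start: {s0}
read a: {s0}
read c: {s2}
read b: {s0}
read c: {s2}
read b: {s0}
read b: {s0}
Reachable ∩ accepting = {} — empty.

rejected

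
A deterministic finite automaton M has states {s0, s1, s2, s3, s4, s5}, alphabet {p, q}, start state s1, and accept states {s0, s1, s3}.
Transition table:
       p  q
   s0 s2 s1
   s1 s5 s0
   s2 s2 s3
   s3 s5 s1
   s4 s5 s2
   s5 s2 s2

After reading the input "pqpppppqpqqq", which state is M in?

s1 --p--> s5
s5 --q--> s2
s2 --p--> s2
s2 --p--> s2
s2 --p--> s2
s2 --p--> s2
s2 --p--> s2
s2 --q--> s3
s3 --p--> s5
s5 --q--> s2
s2 --q--> s3
s3 --q--> s1

s1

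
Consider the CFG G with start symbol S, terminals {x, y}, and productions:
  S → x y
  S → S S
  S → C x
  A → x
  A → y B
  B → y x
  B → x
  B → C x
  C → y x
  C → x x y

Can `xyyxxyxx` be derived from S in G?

yes

S ⇒ SS ⇒ xyS ⇒ xySS ⇒ xyCxS ⇒ xyyxxS ⇒ xyyxxCx ⇒ xyyxxyxx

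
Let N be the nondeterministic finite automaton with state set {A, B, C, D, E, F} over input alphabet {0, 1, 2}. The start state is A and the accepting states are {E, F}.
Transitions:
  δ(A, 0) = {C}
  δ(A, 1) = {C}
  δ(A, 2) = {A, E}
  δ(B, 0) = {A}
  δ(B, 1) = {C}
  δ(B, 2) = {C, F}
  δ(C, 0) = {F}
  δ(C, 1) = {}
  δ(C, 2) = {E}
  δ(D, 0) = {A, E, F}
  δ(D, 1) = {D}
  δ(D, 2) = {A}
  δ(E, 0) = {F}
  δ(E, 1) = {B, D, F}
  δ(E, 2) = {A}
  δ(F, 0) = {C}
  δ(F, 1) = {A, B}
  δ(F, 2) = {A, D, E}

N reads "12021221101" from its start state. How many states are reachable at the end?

Start: {A}
read 1: {C}
read 2: {E}
read 0: {F}
read 2: {A, D, E}
read 1: {B, C, D, F}
read 2: {A, C, D, E, F}
read 2: {A, D, E}
read 1: {B, C, D, F}
read 1: {A, B, C, D}
read 0: {A, C, E, F}
read 1: {A, B, C, D, F}
Final reachable set {A, B, C, D, F} has 5 states.

5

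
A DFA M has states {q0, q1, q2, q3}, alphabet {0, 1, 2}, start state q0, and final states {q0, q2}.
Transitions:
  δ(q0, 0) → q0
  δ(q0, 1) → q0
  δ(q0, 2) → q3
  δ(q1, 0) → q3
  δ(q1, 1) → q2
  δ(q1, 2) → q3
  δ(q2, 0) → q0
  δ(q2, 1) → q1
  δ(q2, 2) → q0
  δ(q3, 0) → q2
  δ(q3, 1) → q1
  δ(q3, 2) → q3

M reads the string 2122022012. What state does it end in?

q0 --2--> q3
q3 --1--> q1
q1 --2--> q3
q3 --2--> q3
q3 --0--> q2
q2 --2--> q0
q0 --2--> q3
q3 --0--> q2
q2 --1--> q1
q1 --2--> q3

q3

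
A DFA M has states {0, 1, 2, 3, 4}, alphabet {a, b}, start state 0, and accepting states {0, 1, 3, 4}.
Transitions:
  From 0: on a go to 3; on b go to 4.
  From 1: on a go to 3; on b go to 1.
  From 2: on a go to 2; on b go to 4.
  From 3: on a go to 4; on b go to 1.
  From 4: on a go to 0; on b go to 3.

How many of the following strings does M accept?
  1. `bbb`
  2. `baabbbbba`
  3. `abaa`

3

`bbb`: accepted
`baabbbbba`: accepted
`abaa`: accepted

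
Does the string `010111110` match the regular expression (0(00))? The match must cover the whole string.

no

No split of 010111110 into u·v has 0 matching u and (00) matching v.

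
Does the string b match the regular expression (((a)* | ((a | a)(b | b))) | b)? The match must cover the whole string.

yes

The right alternative b matches b.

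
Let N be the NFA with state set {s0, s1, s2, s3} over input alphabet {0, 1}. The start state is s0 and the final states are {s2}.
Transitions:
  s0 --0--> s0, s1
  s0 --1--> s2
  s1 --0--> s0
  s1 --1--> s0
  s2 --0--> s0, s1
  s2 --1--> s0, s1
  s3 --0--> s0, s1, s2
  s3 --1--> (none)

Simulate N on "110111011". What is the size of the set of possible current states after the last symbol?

3

Start: {s0}
read 1: {s2}
read 1: {s0, s1}
read 0: {s0, s1}
read 1: {s0, s2}
read 1: {s0, s1, s2}
read 1: {s0, s1, s2}
read 0: {s0, s1}
read 1: {s0, s2}
read 1: {s0, s1, s2}
Final reachable set {s0, s1, s2} has 3 states.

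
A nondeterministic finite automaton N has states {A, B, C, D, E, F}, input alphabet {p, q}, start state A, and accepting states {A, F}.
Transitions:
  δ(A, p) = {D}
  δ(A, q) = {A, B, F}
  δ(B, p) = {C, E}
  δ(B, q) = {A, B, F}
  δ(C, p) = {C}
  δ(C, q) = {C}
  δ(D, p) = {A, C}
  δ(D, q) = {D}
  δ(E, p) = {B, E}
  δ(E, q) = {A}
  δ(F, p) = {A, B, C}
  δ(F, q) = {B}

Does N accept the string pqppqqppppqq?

Start: {A}
read p: {D}
read q: {D}
read p: {A, C}
read p: {C, D}
read q: {C, D}
read q: {C, D}
read p: {A, C}
read p: {C, D}
read p: {A, C}
read p: {C, D}
read q: {C, D}
read q: {C, D}
Reachable ∩ accepting = {} — empty.

rejected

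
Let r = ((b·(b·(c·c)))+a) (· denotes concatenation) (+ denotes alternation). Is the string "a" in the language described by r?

yes

The right alternative a matches a.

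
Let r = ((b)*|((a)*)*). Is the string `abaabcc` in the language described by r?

no

Neither (b)* nor ((a)*)* matches abaabcc.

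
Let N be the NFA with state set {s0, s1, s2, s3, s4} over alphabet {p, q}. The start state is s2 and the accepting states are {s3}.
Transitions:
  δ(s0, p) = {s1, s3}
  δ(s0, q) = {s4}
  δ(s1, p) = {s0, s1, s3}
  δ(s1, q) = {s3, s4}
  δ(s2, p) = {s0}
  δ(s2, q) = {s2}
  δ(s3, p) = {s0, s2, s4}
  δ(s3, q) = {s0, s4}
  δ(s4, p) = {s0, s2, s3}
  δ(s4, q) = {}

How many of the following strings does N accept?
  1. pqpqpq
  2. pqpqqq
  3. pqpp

2

pqpqpq: accepted
pqpqqq: rejected
pqpp: accepted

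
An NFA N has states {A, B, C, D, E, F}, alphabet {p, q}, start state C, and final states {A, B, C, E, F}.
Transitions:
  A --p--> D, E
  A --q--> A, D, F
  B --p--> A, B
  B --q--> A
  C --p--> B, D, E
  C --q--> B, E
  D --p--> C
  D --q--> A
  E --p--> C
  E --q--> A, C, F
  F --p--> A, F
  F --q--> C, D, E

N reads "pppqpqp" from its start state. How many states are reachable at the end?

Start: {C}
read p: {B, D, E}
read p: {A, B, C}
read p: {A, B, D, E}
read q: {A, C, D, F}
read p: {A, B, C, D, E, F}
read q: {A, B, C, D, E, F}
read p: {A, B, C, D, E, F}
Final reachable set {A, B, C, D, E, F} has 6 states.

6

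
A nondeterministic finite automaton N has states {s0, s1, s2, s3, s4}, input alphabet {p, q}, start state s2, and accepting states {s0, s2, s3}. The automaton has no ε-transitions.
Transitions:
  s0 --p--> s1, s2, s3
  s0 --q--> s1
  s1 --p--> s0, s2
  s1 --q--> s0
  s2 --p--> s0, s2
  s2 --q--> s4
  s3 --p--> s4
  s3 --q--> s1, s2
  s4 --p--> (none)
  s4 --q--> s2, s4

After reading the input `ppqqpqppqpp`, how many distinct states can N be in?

Start: {s2}
read p: {s0, s2}
read p: {s0, s1, s2, s3}
read q: {s0, s1, s2, s4}
read q: {s0, s1, s2, s4}
read p: {s0, s1, s2, s3}
read q: {s0, s1, s2, s4}
read p: {s0, s1, s2, s3}
read p: {s0, s1, s2, s3, s4}
read q: {s0, s1, s2, s4}
read p: {s0, s1, s2, s3}
read p: {s0, s1, s2, s3, s4}
Final reachable set {s0, s1, s2, s3, s4} has 5 states.

5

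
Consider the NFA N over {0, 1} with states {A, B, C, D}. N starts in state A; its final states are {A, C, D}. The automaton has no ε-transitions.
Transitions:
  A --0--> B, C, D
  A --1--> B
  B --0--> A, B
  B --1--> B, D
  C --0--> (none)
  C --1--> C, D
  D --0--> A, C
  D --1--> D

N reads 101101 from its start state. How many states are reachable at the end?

Start: {A}
read 1: {B}
read 0: {A, B}
read 1: {B, D}
read 1: {B, D}
read 0: {A, B, C}
read 1: {B, C, D}
Final reachable set {B, C, D} has 3 states.

3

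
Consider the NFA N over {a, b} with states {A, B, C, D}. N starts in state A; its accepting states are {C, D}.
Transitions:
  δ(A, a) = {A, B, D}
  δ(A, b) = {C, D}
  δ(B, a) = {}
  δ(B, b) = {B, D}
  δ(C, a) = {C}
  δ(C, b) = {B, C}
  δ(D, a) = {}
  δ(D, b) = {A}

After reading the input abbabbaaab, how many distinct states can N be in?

Start: {A}
read a: {A, B, D}
read b: {A, B, C, D}
read b: {A, B, C, D}
read a: {A, B, C, D}
read b: {A, B, C, D}
read b: {A, B, C, D}
read a: {A, B, C, D}
read a: {A, B, C, D}
read a: {A, B, C, D}
read b: {A, B, C, D}
Final reachable set {A, B, C, D} has 4 states.

4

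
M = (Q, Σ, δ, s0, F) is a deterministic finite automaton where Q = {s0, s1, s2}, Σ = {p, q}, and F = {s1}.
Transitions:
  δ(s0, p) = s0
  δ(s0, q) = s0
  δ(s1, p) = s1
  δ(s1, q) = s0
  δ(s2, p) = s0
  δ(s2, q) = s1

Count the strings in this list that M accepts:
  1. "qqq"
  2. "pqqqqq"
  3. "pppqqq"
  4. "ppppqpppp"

"qqq": rejected
"pqqqqq": rejected
"pppqqq": rejected
"ppppqpppp": rejected

0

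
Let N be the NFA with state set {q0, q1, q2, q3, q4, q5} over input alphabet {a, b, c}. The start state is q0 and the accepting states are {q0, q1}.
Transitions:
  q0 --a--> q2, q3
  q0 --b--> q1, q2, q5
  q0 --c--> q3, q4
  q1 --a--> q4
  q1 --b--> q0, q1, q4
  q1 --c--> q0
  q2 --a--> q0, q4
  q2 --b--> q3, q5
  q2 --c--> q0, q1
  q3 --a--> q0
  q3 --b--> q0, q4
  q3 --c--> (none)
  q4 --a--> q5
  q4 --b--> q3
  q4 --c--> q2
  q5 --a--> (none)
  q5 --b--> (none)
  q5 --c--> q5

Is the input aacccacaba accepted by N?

Start: {q0}
read a: {q2, q3}
read a: {q0, q4}
read c: {q2, q3, q4}
read c: {q0, q1, q2}
read c: {q0, q1, q3, q4}
read a: {q0, q2, q3, q4, q5}
read c: {q0, q1, q2, q3, q4, q5}
read a: {q0, q2, q3, q4, q5}
read b: {q0, q1, q2, q3, q4, q5}
read a: {q0, q2, q3, q4, q5}
Reachable ∩ accepting = {q0} — nonempty.

accepted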